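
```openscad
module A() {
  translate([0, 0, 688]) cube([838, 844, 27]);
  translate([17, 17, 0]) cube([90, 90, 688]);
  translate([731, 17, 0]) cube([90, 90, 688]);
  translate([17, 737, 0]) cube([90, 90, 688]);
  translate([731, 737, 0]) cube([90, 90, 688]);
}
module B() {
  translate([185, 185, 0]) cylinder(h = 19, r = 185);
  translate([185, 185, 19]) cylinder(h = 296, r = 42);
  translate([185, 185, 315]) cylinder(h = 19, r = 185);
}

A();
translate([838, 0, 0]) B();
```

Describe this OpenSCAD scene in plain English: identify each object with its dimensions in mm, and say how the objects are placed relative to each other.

A is a table with a 838×844 mm rectangular top, 27 mm thick, top surface at z = 715 mm, supported by four 90×90 mm square legs, each inset 17 mm from the nearest pair of top edges, running from the floor.

B is a spool: two coaxial disc flanges of radius 185 mm and thickness 19 mm, joined by a core cylinder of radius 42 mm and height 296 mm. The lower flange rests on z = 0 and the three cylinders share a vertical axis.

The spool is against the table's +x side, with their −y faces flush.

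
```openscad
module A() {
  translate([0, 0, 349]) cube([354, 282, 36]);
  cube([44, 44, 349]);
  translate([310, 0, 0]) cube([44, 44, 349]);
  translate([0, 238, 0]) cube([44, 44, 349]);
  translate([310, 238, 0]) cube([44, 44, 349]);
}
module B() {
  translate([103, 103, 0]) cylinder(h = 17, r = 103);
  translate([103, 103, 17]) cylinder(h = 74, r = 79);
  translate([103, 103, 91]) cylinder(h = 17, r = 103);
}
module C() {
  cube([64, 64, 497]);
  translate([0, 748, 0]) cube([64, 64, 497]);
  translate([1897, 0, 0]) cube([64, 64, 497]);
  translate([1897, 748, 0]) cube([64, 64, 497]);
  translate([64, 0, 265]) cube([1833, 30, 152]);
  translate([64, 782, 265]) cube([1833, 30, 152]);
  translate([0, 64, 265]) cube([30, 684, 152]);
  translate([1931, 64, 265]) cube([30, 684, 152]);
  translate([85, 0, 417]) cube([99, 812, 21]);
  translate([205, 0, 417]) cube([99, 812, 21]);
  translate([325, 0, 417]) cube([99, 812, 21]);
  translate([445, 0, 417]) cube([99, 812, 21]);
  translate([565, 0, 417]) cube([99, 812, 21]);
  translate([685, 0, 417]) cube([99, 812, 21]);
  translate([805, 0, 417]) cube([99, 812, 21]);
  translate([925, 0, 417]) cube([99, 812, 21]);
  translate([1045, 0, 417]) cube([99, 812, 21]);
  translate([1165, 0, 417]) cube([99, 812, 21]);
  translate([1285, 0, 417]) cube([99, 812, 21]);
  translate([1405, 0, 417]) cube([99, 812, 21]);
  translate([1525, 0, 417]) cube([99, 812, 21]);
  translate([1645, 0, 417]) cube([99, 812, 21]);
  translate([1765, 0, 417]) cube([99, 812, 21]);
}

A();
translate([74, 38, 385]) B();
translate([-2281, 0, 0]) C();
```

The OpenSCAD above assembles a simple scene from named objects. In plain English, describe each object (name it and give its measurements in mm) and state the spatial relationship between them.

A is a four-legged stool. The seat is a 354×282×36 mm slab whose top surface is at z = 385 mm; four square legs, each 44×44 mm in cross-section, run from the floor (z = 0) to the underside of the seat, each flush with a corner of the seat.

B is a spool: two coaxial disc flanges of radius 103 mm and thickness 17 mm, joined by a core cylinder of radius 79 mm and height 74 mm. The lower flange rests on z = 0 and the three cylinders share a vertical axis.

C is a bed frame 1961 mm long (x) by 812 mm wide (y). Four 64×64 mm corner posts, 497 mm tall, at the corners of the footprint. Four rails of 30 mm thickness and 152 mm height run between adjacent posts with their undersides at z = 265 mm, their outer faces flush with the outside of the frame (the two x-running rails run between the posts' inner faces; the two y-running rails run between the posts' inner faces). 15 slats, each 99 mm wide (x) and 21 mm thick, lie across the top of the two x-running rails, running the full 812 mm width of the frame in y; the slats are evenly spaced along x between the inner faces of the end posts with equal gaps (rounded down to the nearest mm) at the −x end and between each pair — any rounding remainder accumulates at the +x end.

The spool is on top of the stool, centred. The bed frame is on the floor beside the stool on its −x side.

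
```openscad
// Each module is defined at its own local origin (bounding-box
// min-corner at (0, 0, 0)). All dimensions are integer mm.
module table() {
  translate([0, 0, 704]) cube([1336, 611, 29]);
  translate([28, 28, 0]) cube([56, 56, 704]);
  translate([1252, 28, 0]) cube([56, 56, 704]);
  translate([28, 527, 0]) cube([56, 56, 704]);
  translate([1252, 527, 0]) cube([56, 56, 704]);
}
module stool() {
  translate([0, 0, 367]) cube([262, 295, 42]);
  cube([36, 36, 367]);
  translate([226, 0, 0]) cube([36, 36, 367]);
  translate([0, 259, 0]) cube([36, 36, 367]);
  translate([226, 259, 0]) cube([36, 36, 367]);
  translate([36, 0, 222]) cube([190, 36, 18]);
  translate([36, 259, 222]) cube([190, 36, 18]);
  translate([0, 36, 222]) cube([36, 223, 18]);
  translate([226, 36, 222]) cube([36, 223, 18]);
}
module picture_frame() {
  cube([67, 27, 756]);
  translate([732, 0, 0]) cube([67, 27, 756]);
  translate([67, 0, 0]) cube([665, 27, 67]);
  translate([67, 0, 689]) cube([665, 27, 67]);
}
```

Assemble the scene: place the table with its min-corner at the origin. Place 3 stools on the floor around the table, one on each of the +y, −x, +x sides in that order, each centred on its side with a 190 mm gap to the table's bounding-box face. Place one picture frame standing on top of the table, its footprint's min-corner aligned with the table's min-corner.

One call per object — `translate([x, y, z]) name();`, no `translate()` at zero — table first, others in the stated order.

table();
translate([537, 801, 0]) stool();
translate([-452, 158, 0]) stool();
translate([1526, 158, 0]) stool();
translate([0, 0, 733]) picture_frame();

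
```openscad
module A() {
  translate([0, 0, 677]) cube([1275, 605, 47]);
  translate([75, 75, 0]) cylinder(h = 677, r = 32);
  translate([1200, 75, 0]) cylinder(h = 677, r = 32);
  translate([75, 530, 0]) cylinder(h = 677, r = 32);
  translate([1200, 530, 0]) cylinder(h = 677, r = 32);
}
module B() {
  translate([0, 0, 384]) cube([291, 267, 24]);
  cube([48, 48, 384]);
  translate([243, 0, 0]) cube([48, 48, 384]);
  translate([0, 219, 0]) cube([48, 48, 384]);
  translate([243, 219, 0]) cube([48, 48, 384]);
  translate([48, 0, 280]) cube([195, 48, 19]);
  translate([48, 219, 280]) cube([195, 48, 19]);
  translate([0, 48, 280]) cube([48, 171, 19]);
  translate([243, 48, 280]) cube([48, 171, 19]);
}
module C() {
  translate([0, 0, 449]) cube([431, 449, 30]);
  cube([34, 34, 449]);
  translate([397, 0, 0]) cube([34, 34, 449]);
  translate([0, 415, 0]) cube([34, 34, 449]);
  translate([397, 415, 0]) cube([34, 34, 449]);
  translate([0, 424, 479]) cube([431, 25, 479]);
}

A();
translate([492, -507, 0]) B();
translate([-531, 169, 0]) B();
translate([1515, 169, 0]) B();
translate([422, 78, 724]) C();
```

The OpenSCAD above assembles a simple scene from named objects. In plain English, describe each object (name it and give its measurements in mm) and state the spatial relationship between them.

A is a table: top 1275 mm (x) × 605 mm (y), 47 mm thick, upper face at z = 724 mm, on four round legs of 64 mm diameter, each leg's bounding box inset 43 mm from the nearest pair of top edges, running from z = 0 to the bottom of the top.

B is a four-legged stool. The seat is a 291×267×24 mm slab whose top surface is at z = 408 mm; four square legs, each 48×48 mm in cross-section, run from the floor (z = 0) to the underside of the seat, each flush with a corner of the seat. Four stretchers, 48 mm wide and 19 mm tall, connect adjacent legs with their undersides at z = 280 mm, each running between the inner faces of the legs it joins and aligned with the legs' outer faces on the other axis.

C is a chair. The seat is a 431×449×30 mm slab with its top at z = 479 mm, on four 34×34 mm corner legs (flush with the seat edges, standing on z = 0). A flat backrest 25 mm thick, 479 mm tall, spans the full seat width and rises from the seat top along its +y edge, rear face flush with the rear of the seat.

Three stools sit around the table at the −y, −x, +x sides. The chair is on top of the table, centred.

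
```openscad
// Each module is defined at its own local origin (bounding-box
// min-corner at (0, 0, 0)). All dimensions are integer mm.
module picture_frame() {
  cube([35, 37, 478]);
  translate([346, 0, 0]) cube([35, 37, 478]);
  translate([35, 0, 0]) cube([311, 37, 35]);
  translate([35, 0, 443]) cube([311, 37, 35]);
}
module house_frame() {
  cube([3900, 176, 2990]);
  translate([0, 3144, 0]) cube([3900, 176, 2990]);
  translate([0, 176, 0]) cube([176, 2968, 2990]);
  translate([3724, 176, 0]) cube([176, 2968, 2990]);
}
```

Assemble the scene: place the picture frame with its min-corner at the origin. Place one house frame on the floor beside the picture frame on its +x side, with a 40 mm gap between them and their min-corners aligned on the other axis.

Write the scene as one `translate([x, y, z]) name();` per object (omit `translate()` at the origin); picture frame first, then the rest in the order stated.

picture_frame();
translate([421, 0, 0]) house_frame();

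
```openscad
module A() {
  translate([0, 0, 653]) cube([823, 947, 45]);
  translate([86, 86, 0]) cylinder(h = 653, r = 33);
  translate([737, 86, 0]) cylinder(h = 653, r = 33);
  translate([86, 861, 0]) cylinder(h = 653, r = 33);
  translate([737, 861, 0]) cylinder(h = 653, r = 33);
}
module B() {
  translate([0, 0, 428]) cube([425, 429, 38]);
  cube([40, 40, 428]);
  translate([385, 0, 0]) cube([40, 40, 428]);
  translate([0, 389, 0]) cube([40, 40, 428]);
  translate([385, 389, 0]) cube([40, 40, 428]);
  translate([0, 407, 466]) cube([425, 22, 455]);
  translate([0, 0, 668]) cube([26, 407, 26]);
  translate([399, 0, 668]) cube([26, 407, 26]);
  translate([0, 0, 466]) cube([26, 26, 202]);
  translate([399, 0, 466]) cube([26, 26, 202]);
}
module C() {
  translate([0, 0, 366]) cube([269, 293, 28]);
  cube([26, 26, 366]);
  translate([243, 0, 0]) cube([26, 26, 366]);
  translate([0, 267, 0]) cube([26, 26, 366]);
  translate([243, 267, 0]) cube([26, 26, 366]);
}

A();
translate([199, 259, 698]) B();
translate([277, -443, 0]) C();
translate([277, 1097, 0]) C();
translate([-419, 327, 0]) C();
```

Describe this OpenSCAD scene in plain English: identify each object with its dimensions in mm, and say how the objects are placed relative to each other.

A is a rectangular dining table. The top is 823×947×45 mm with its upper surface at z = 698 mm. It stands on four round legs of 66 mm diameter, each leg's bounding box inset 53 mm from the nearest pair of top edges, running from the floor to the underside of the top.

B is a chair. The seat is a 425×429×38 mm slab with its top at z = 466 mm, on four 40×40 mm corner legs (flush with the seat edges, standing on z = 0). A flat backrest 22 mm thick, 455 mm tall, spans the full seat width and rises from the seat top along its +y edge, rear face flush with the rear of the seat. Two armrests of 26×26 mm section run along each side from the seat's front edge to the front of the backrest, top faces 228 mm above the seat top and outer faces flush with the seat's x-edges; a 26×26 mm post under the front of each armrest stands on the seat at the front corner.

C is a four-legged stool. The seat is 269×293 mm, 28 mm thick, top at z = 394 mm. It stands on four square legs, each 26×26 mm in cross-section, from z = 0 to the seat underside, each flush with a corner of the seat.

The chair is on top of the table, centred. Three stools sit around the table at the −y, +y, −x sides.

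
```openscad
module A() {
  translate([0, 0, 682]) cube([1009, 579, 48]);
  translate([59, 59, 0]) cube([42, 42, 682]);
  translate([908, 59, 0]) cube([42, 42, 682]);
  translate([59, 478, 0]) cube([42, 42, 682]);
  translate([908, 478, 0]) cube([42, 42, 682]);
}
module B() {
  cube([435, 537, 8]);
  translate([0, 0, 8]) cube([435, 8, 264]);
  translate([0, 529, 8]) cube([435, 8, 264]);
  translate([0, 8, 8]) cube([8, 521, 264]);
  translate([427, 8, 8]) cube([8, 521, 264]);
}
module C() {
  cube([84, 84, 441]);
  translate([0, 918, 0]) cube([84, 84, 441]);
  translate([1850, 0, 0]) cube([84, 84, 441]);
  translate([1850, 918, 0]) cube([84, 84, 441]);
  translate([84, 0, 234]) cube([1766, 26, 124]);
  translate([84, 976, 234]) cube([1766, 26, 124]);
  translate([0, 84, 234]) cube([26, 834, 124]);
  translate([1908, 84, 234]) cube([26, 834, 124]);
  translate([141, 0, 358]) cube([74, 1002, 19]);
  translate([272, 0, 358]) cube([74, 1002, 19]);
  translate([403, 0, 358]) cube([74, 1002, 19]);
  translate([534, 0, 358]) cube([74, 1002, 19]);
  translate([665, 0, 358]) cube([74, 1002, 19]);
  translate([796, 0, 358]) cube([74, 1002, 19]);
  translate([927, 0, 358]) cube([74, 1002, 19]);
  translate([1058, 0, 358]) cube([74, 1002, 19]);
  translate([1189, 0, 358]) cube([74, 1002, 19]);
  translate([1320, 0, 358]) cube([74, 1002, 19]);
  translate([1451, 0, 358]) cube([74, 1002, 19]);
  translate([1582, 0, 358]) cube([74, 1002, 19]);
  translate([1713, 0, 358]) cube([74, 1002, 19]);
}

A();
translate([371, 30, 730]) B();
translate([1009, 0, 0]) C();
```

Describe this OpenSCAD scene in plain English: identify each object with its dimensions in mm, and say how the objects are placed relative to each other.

A is a table with a 1009×579 mm rectangular top, 48 mm thick, top surface at z = 730 mm, supported by four 42×42 mm square legs, each inset 59 mm from the nearest pair of top edges, running from the floor.

B is an open-topped rectangular box: outside dimensions 435×537×272 mm, with a uniform wall and base thickness of 8 mm. The base is a full 435×537 slab on the floor; four walls sit on top of the base. The front and back walls (the −y and +y sides) span the full width; the two side walls fit between them.

C is a bed frame 1934 mm long (x) by 1002 mm wide (y). Four 84×84 mm corner posts, 441 mm tall, at the corners of the footprint. Four rails of 26 mm thickness and 124 mm height run between adjacent posts with their undersides at z = 234 mm, their outer faces flush with the outside of the frame (the two x-running rails run between the posts' inner faces; the two y-running rails run between the posts' inner faces). 13 slats, each 74 mm wide (x) and 19 mm thick, lie across the top of the two x-running rails, running the full 1002 mm width of the frame in y; the slats are evenly spaced along x between the inner faces of the end posts with equal gaps (rounded down to the nearest mm) at the −x end and between each pair — any rounding remainder accumulates at the +x end.

The open box is on top of the table. The bed frame is against the table's +x side, with their −y faces flush.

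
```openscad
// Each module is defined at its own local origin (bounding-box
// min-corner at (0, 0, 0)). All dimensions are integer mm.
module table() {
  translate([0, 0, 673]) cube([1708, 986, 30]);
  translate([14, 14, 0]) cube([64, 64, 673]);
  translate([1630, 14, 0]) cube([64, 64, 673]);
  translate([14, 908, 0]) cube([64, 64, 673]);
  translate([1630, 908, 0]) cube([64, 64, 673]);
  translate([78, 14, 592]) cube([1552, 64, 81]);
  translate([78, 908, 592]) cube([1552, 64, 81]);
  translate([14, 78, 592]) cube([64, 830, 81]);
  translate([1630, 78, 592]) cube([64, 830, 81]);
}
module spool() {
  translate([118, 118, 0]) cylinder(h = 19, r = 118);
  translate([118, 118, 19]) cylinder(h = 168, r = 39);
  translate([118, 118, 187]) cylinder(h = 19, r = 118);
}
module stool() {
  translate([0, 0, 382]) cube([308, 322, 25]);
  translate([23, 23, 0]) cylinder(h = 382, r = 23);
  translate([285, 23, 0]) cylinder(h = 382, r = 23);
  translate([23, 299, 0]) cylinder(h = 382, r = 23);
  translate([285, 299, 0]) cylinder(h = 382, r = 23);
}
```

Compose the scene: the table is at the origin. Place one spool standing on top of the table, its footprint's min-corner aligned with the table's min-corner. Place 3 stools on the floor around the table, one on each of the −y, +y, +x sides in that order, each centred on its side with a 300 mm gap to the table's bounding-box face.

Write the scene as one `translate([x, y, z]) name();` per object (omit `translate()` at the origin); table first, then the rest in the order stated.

table();
translate([0, 0, 703]) spool();
translate([700, -622, 0]) stool();
translate([700, 1286, 0]) stool();
translate([2008, 332, 0]) stool();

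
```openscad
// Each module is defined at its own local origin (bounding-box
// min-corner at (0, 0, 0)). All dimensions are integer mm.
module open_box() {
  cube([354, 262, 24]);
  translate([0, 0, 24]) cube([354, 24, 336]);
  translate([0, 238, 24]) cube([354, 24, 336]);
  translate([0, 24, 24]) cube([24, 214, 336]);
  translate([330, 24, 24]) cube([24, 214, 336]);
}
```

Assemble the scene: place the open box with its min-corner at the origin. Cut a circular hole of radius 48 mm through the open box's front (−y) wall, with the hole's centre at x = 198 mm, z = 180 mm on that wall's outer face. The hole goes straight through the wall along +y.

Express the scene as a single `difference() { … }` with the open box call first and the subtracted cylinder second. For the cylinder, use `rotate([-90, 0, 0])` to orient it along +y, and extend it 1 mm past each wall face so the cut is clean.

difference() {
  open_box();
  translate([198, -1, 180]) rotate([-90, 0, 0]) cylinder(h = 26, r = 48);
}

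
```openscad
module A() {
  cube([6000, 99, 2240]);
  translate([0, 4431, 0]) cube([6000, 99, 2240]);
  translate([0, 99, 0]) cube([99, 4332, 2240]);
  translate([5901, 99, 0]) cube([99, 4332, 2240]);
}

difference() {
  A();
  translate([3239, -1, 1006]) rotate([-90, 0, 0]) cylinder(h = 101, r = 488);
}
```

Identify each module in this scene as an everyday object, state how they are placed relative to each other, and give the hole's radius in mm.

The subtracted cylinder has r = 488 mm.

A is a house frame. The house frame has a circular hole through its front wall. The hole's radius is 488 mm.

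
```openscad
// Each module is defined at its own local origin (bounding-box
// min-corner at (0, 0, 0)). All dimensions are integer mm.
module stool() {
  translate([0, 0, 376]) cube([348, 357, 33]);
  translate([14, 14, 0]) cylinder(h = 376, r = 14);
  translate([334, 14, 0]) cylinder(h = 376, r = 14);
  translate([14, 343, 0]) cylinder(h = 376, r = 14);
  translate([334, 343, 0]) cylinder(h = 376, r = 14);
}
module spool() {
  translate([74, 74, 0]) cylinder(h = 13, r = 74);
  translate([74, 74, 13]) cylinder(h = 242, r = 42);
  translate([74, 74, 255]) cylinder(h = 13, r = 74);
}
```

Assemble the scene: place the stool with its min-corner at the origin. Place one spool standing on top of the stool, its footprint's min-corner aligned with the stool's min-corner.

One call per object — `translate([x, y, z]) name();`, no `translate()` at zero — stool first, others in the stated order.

stool();
translate([0, 0, 409]) spool();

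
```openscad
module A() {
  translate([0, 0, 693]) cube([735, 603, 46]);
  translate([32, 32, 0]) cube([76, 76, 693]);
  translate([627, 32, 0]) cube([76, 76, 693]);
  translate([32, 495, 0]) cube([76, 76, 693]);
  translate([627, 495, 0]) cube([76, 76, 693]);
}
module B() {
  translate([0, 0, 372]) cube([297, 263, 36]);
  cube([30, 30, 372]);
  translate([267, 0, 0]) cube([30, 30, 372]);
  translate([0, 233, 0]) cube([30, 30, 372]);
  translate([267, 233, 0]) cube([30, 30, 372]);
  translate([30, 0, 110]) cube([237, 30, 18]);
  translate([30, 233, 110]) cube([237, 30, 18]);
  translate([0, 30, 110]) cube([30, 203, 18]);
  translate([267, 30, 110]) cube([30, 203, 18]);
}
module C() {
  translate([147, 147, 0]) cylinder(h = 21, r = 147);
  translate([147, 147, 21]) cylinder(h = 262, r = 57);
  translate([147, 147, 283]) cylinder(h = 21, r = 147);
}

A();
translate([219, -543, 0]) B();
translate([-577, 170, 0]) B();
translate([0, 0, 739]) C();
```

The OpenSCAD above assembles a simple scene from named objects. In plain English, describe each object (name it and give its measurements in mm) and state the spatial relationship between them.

A is a rectangular dining table. The top is 735×603×46 mm with its upper surface at z = 739 mm. It stands on four 76×76 mm square legs, each inset 32 mm from the nearest pair of top edges, running from the floor to the underside of the top.

B is a four-legged stool. The seat is a 297×263×36 mm slab whose top surface is at z = 408 mm; four square legs, each 30×30 mm in cross-section, run from the floor (z = 0) to the underside of the seat, each flush with a corner of the seat. Four stretchers, 30 mm wide and 18 mm tall, connect adjacent legs with their undersides at z = 110 mm, each running between the inner faces of the legs it joins and aligned with the legs' outer faces on the other axis.

C is a spool: two coaxial disc flanges of radius 147 mm and thickness 21 mm, joined by a core cylinder of radius 57 mm and height 262 mm. The lower flange rests on z = 0 and the three cylinders share a vertical axis.

Two stools sit around the table at the −y, −x sides. The spool is on top of the table.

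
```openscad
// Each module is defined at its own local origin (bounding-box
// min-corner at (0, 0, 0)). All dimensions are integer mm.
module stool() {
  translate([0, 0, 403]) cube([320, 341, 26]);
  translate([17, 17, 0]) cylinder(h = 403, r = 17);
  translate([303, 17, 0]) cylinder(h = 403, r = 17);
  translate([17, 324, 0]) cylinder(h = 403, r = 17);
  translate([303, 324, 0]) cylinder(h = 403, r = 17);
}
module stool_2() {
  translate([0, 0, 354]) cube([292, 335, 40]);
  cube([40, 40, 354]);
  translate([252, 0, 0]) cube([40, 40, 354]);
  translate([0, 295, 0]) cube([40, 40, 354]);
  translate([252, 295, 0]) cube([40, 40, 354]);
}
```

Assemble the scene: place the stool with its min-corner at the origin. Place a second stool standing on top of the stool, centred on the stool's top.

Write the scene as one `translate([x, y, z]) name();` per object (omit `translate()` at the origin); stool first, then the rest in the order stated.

stool();
translate([14, 3, 429]) stool_2();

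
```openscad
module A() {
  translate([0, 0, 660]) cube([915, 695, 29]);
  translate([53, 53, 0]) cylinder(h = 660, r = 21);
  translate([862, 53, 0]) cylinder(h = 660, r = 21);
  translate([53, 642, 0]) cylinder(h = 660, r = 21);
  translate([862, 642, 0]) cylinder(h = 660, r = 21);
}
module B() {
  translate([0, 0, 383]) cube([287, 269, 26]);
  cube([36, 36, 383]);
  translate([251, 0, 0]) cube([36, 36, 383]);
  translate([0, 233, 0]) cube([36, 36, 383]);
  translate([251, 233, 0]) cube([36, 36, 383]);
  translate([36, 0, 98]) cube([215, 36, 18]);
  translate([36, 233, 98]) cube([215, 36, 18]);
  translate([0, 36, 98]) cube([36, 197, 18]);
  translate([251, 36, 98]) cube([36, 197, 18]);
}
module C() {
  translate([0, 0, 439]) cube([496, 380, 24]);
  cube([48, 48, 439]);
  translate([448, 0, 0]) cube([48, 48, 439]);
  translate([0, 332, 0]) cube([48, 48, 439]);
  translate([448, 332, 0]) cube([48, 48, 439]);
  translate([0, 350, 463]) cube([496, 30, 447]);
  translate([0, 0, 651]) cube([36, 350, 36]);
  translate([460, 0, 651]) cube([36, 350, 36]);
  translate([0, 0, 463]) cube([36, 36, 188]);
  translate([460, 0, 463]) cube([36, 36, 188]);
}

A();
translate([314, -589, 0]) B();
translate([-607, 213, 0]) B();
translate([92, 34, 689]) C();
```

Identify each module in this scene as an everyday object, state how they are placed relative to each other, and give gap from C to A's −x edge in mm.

A is a table. B is a stool. C is a chair. Two stools sit around the table at the −y, −x sides. The chair is on top of the table. The gap from the chair to the table's −x edge is 92 mm.

The chair's min-x is at 92; the table's min-x is 0; gap = 92 mm.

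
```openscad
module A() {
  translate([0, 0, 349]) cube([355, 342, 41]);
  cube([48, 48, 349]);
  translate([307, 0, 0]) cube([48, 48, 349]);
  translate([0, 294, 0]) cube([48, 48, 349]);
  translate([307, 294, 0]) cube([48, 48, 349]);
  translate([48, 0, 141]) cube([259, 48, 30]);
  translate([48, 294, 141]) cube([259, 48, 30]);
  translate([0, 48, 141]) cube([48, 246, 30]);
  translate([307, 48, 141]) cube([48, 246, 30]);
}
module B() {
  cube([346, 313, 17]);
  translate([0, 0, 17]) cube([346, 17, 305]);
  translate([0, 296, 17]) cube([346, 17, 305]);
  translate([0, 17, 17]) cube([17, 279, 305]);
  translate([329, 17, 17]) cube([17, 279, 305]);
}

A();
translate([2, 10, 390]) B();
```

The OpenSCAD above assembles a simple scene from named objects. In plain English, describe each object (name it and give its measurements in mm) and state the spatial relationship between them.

A is a four-legged stool. The seat is a 355×342×41 mm slab whose top surface is at z = 390 mm; four square legs, each 48×48 mm in cross-section, run from the floor (z = 0) to the underside of the seat, each flush with a corner of the seat. Four stretchers, 48 mm wide and 30 mm tall, connect adjacent legs with their undersides at z = 141 mm, each running between the inner faces of the legs it joins and aligned with the legs' outer faces on the other axis.

B is an open-topped rectangular box: outside dimensions 346×313×322 mm, with a uniform wall and base thickness of 17 mm. The base is a full 346×313 slab on the floor; four walls sit on top of the base. The front and back walls (the −y and +y sides) span the full width; the two side walls fit between them.

The open box is on top of the stool.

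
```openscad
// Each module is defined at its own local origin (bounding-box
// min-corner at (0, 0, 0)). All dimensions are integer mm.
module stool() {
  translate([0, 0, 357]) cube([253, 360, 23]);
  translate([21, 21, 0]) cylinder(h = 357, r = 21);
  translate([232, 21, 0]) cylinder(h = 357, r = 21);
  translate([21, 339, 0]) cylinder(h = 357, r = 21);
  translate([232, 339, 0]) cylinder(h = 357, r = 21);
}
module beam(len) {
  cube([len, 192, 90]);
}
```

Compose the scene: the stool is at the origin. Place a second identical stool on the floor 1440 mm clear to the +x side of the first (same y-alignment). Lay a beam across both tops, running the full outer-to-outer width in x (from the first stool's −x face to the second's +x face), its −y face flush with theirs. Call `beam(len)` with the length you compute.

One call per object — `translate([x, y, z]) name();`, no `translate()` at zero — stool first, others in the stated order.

stool();
translate([1693, 0, 0]) stool();
translate([0, 0, 380]) beam(1946);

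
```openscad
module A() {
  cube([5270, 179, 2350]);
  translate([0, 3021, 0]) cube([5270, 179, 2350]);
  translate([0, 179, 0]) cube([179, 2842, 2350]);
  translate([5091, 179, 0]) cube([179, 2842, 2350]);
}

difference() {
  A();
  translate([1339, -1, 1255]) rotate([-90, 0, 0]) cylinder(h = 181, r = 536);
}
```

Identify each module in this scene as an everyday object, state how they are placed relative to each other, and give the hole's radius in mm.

The subtracted cylinder has r = 536 mm.

A is a house frame. The house frame has a circular hole through its front wall. The hole's radius is 536 mm.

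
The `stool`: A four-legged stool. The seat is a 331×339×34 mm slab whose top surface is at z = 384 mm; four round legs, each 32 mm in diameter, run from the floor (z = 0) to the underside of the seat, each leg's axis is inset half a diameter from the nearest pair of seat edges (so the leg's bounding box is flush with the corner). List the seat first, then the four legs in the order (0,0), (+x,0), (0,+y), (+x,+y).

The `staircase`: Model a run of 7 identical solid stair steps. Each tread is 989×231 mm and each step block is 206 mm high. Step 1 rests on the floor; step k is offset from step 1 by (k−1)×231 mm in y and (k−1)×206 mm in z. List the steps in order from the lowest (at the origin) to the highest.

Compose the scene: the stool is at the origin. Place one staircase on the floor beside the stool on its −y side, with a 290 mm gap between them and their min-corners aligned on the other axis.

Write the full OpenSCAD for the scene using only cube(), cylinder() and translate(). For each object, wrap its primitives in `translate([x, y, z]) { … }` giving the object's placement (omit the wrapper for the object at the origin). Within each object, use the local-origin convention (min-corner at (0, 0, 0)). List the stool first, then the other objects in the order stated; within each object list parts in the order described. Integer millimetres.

translate([0, 0, 350]) cube([331, 339, 34]);
translate([16, 16, 0]) cylinder(h = 350, r = 16);
translate([315, 16, 0]) cylinder(h = 350, r = 16);
translate([16, 323, 0]) cylinder(h = 350, r = 16);
translate([315, 323, 0]) cylinder(h = 350, r = 16);
translate([0, -1907, 0]) {
  cube([989, 231, 206]);
  translate([0, 231, 206]) cube([989, 231, 206]);
  translate([0, 462, 412]) cube([989, 231, 206]);
  translate([0, 693, 618]) cube([989, 231, 206]);
  translate([0, 924, 824]) cube([989, 231, 206]);
  translate([0, 1155, 1030]) cube([989, 231, 206]);
  translate([0, 1386, 1236]) cube([989, 231, 206]);
}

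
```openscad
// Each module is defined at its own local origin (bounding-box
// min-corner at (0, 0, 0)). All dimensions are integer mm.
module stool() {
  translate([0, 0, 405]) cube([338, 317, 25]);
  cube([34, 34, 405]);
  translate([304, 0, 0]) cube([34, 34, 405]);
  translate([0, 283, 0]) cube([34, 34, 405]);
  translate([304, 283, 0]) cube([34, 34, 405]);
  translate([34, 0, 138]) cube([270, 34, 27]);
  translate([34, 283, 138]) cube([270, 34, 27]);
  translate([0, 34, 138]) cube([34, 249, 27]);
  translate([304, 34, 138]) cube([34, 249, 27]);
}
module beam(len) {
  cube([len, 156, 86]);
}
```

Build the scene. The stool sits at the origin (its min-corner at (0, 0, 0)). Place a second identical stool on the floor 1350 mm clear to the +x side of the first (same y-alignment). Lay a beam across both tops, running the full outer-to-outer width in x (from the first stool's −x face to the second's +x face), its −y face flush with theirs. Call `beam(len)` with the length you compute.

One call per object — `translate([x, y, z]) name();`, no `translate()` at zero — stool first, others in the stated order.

stool();
translate([1688, 0, 0]) stool();
translate([0, 0, 430]) beam(2026);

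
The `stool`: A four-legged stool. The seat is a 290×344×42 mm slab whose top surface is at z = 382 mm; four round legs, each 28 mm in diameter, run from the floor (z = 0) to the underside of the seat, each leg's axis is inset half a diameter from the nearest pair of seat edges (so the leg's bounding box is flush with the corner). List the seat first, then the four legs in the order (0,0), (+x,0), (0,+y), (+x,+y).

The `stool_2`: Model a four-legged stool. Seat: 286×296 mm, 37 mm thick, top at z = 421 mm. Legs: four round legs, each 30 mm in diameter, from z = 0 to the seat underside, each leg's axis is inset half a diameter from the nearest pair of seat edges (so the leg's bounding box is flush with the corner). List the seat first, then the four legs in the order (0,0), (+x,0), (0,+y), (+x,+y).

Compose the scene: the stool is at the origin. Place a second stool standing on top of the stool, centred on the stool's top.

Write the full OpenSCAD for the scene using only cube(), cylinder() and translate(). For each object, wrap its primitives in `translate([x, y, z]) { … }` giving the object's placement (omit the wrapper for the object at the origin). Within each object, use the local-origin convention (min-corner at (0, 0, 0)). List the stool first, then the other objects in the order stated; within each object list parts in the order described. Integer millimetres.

translate([0, 0, 340]) cube([290, 344, 42]);
translate([14, 14, 0]) cylinder(h = 340, r = 14);
translate([276, 14, 0]) cylinder(h = 340, r = 14);
translate([14, 330, 0]) cylinder(h = 340, r = 14);
translate([276, 330, 0]) cylinder(h = 340, r = 14);
translate([2, 24, 382]) {
  translate([0, 0, 384]) cube([286, 296, 37]);
  translate([15, 15, 0]) cylinder(h = 384, r = 15);
  translate([271, 15, 0]) cylinder(h = 384, r = 15);
  translate([15, 281, 0]) cylinder(h = 384, r = 15);
  translate([271, 281, 0]) cylinder(h = 384, r = 15);
}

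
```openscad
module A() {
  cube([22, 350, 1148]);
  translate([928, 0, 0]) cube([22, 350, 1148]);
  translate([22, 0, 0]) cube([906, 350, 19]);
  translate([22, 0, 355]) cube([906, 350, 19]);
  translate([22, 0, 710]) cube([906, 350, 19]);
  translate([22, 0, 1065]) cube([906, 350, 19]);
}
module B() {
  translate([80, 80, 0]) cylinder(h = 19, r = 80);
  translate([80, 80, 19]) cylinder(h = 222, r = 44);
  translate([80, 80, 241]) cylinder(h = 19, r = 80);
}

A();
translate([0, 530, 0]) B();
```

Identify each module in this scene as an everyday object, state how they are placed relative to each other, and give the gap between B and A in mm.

A is a bookshelf. B is a spool. The spool is on the floor beside the bookshelf on its +y side. The gap between the spool and the bookshelf is 180 mm.

The spool's nearest face is 180 mm from the bookshelf's +y face.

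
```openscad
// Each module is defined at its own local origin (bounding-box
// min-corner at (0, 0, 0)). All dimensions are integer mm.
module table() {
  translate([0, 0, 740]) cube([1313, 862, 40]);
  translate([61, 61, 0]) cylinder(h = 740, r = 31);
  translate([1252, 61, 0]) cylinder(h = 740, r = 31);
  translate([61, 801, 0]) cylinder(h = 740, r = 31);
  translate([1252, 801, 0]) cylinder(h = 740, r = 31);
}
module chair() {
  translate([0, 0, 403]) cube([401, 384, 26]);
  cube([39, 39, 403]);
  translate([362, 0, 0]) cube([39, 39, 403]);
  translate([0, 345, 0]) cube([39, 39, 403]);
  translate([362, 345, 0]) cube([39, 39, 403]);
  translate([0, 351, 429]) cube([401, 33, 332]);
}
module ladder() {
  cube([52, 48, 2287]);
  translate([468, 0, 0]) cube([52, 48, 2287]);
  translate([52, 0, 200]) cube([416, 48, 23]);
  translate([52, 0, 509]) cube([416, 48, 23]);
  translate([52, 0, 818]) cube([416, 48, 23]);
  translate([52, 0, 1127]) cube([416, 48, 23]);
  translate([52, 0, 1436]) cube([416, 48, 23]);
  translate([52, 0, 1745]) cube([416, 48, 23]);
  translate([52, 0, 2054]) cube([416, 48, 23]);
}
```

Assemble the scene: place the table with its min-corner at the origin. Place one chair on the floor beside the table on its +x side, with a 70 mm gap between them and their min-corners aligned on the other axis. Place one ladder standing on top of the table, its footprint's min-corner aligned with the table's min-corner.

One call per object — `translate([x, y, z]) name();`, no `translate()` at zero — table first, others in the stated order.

table();
translate([1383, 0, 0]) chair();
translate([0, 0, 780]) ladder();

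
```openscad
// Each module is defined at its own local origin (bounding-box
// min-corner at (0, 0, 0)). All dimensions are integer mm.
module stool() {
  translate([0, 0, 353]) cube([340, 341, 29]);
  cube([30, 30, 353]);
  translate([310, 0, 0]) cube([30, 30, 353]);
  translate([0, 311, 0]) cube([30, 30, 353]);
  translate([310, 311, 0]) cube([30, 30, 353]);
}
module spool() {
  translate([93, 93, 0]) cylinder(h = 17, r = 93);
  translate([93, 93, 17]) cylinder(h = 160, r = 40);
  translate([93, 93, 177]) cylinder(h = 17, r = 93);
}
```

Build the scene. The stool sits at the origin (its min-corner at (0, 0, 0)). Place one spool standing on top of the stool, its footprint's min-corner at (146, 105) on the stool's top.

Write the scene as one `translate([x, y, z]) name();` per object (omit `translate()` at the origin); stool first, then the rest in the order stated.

stool();
translate([146, 105, 382]) spool();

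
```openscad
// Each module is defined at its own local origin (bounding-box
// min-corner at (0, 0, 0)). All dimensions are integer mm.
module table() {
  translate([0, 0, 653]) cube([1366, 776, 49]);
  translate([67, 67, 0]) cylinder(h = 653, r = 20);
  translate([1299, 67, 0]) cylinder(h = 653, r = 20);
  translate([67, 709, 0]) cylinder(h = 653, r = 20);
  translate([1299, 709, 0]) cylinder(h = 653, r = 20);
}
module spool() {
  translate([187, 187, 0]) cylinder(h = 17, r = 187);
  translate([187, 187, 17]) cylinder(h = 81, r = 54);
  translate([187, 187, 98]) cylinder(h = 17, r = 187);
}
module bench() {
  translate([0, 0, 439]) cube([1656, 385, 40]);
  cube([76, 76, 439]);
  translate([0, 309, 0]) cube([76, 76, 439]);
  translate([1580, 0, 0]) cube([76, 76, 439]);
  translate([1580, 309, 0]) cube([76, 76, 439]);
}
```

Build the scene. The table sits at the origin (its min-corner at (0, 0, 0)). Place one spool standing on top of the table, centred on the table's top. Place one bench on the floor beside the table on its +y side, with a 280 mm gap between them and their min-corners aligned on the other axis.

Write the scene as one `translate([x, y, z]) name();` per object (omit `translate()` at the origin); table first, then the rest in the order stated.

table();
translate([496, 201, 702]) spool();
translate([0, 1056, 0]) bench();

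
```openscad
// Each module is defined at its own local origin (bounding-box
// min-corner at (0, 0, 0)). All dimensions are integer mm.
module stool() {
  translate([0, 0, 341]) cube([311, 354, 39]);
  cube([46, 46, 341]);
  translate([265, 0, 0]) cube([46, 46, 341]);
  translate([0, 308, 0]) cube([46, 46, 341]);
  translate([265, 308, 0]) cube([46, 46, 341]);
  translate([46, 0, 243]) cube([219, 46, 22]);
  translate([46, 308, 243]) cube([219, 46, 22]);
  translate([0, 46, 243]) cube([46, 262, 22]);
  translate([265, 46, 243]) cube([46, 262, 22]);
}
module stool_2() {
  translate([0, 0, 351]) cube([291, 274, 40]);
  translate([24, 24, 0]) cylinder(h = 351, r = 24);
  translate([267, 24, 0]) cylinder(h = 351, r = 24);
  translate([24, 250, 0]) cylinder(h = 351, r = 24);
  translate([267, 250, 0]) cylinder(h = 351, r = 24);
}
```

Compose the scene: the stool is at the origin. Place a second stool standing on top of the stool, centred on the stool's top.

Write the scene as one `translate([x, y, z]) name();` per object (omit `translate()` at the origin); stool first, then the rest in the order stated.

stool();
translate([10, 40, 380]) stool_2();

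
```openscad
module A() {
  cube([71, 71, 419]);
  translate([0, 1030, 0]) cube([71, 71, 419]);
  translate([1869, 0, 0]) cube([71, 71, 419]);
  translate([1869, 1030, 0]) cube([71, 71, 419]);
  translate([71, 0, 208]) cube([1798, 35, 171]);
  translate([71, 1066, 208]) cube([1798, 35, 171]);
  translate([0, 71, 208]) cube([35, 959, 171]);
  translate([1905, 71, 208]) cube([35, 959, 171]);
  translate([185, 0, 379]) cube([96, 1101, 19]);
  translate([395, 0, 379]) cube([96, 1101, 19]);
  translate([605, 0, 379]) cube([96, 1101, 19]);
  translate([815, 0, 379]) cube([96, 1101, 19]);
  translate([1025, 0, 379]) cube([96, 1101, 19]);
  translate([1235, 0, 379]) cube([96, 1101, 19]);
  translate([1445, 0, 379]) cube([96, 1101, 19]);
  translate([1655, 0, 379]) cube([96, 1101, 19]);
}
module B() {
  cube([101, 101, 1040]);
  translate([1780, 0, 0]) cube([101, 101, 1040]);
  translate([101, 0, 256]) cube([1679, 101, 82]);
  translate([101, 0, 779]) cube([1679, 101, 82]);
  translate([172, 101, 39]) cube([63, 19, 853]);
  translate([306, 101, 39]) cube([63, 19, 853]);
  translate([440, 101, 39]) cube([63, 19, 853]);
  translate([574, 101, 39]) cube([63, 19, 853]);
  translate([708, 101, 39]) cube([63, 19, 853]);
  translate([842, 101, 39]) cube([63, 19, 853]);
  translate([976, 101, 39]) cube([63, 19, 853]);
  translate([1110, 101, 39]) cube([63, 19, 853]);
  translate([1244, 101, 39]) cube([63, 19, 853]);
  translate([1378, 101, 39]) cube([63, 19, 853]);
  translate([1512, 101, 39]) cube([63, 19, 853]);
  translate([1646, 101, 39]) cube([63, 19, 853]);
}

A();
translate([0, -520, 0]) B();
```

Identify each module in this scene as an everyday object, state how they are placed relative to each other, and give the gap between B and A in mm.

The fence section's nearest face is 400 mm from the bed frame's −y face.

A is a bed frame. B is a fence section. The fence section is on the floor beside the bed frame on its −y side. The gap between the fence section and the bed frame is 400 mm.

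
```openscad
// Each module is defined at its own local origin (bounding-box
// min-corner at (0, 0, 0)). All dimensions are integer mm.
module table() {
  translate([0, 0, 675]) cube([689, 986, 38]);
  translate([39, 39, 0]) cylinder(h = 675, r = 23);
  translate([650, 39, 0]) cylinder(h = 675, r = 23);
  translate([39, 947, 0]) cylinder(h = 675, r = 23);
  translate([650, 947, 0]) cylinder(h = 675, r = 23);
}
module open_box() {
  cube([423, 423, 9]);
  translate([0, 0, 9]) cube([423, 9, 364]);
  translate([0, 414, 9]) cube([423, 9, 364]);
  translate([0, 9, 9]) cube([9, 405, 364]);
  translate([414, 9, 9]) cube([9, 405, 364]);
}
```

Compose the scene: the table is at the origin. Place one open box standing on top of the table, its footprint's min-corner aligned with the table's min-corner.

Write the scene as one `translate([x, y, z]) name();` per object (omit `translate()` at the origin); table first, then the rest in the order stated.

table();
translate([0, 0, 713]) open_box();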